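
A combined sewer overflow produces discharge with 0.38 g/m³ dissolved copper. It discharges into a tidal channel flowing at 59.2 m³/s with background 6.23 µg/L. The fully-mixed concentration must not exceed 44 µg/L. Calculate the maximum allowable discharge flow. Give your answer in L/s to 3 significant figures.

6650 L/s

6.23 µg/L = 0.00623 mg/L.
44 µg/L = 0.044 mg/L.
Mass balance at complete mixing: C_std·(Q_w + Q_r) = Q_w·C_e + Q_r·C_b.
Rearranging, Q_w = Q_r·(C_std − C_b)/(C_e − C_std) = 59.2·(0.044 − 0.00623) / (0.38 − 0.044) = 6.655 m³/s.
= 6655 L/s.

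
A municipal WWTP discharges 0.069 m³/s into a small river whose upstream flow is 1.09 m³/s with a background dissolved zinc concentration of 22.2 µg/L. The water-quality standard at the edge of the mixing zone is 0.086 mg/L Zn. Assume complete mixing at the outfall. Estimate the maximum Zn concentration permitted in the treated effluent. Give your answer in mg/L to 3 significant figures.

22.2 µg/L = 0.0222 mg/L.
Mass balance: 0.086·1.159 = 0.069·Cₑ + 1.09·0.0222.
Cₑ = (0.09967 − 0.0242) / 0.069 = 1.094 mg/L.

1.09 mg/L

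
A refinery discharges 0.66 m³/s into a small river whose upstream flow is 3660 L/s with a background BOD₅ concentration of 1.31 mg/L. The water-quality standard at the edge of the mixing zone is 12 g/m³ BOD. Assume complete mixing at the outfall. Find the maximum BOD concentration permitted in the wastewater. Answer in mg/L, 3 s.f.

71.3 mg/L

3660 L/s = 3.66 m³/s.
Mass balance: 12·4.32 = 0.66·Cₑ + 3.66·1.31.
Cₑ = (51.84 − 4.795) / 0.66 = 71.28 mg/L.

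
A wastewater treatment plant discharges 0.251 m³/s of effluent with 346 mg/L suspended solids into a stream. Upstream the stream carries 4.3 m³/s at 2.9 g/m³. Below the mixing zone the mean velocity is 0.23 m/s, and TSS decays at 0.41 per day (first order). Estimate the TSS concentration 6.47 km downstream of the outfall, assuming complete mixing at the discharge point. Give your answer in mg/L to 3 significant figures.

19.1 mg/L

After complete mixing, C₀ = (0.251·346 + 4.3·2.9) / 4.551 = 21.82 mg/L.
Travel time t = 6470 m / 0.23 m/s = 2.813e+04 s = 0.3256 d.
C = 21.82·exp(−0.41·0.3256) = 21.82·0.875 = 19.1 mg/L.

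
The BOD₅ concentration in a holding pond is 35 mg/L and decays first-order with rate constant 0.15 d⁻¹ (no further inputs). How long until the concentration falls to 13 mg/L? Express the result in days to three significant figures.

t = ln(C₀/C)/k = ln(35/13)/0.15 = 0.9904/0.15 = 6.603 d.

6.60 d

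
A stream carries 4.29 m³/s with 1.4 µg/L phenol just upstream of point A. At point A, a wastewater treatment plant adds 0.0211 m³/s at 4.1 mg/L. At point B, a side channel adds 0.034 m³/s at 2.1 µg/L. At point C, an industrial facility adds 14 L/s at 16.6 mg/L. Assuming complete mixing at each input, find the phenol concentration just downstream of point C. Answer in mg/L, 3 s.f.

1.4 µg/L = 0.0014 mg/L.
After input A: C = (4.29·0.0014 + 0.0211·4.1) / 4.311 = 0.02146 mg/L.
2.1 µg/L = 0.0021 mg/L.
After input B: C = (4.311·0.02146 + 0.034·0.0021) / 4.345 = 0.02131 mg/L.
14 L/s = 0.014 m³/s.
After input C: C = (4.345·0.02131 + 0.014·16.6) / 4.359 = 0.07455 mg/L.

0.0746 mg/L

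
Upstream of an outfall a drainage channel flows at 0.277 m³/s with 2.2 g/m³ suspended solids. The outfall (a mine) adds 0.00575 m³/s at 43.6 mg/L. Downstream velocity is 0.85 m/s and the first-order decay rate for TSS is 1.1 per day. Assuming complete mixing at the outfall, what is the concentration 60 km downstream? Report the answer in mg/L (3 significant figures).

After complete mixing, C₀ = (0.00575·43.6 + 0.277·2.2) / 0.2828 = 3.042 mg/L.
Travel time t = 6e+04 m / 0.85 m/s = 7.059e+04 s = 0.817 d.
C = 3.042·exp(−1.1·0.817) = 3.042·0.4071 = 1.238 mg/L.

1.24 mg/L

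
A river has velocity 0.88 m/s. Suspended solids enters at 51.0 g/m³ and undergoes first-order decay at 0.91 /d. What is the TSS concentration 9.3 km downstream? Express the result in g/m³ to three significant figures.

Travel time t = 9.3 km / 0.88 m/s = 9300/0.88 = 1.057e+04 s = 0.1223 d.
First-order decay: C = 51.0·exp(−0.91·0.1223) = 51.0·0.8947 = 45.63 g/m³.

45.6 g/m³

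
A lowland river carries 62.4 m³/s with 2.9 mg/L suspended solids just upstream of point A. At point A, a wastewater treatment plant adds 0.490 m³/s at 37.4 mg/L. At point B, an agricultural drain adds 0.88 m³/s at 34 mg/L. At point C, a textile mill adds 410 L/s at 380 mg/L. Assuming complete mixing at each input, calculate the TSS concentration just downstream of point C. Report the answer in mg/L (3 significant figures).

6.00 mg/L

After input A: C = (62.4·2.9 + 0.49·37.4) / 62.89 = 3.169 mg/L.
After input B: C = (62.89·3.169 + 0.88·34) / 63.77 = 3.594 mg/L.
410 L/s = 0.41 m³/s.
After input C: C = (63.77·3.594 + 0.41·380) / 64.18 = 5.999 mg/L.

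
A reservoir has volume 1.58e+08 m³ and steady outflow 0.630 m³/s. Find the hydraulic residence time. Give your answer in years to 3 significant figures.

Q = 0.630 m³/s × 3.156e+07 s/yr = 1.988e+07 m³/yr.
Hydraulic residence time τ = V/Q = 1.58e+08/1.988e+07 = 7.947 yr.

7.95 yr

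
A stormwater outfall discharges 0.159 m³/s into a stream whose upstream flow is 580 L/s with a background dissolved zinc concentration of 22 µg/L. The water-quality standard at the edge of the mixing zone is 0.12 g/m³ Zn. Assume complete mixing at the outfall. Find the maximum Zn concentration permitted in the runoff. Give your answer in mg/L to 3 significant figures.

580 L/s = 0.58 m³/s.
22 µg/L = 0.022 mg/L.
Mass balance: 0.12·0.739 = 0.159·Cₑ + 0.58·0.022.
Cₑ = (0.08868 − 0.01276) / 0.159 = 0.4775 mg/L.

0.477 mg/L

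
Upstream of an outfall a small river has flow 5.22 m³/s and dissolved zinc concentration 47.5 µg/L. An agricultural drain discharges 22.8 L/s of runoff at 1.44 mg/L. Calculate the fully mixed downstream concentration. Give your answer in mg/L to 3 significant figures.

22.8 L/s = 0.0228 m³/s.
47.5 µg/L = 0.0475 mg/L.
Flow-weighted mixing gives C = (0.0228·1.44 + 5.22·0.0475) / (0.0228 + 5.22) = 0.2808/5.243 = 0.05356 mg/L.

0.0536 mg/L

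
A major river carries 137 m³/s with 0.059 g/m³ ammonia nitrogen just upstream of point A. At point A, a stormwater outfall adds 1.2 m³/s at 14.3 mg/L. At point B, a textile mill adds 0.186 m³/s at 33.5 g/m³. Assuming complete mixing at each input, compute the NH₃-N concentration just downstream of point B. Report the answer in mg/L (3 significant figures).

0.227 mg/L

After input A: C = (137·0.059 + 1.2·14.3) / 138.2 = 0.1827 mg/L.
After input B: C = (138.2·0.1827 + 0.186·33.5) / 138.4 = 0.2274 mg/L.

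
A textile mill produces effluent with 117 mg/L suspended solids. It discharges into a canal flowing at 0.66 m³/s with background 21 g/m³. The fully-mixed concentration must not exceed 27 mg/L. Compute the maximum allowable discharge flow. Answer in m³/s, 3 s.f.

0.0440 m³/s

Mass balance at complete mixing: C_std·(Q_w + Q_r) = Q_w·C_e + Q_r·C_b.
Rearranging, Q_w = Q_r·(C_std − C_b)/(C_e − C_std) = 0.66·(27 − 21) / (117 − 27) = 0.044 m³/s.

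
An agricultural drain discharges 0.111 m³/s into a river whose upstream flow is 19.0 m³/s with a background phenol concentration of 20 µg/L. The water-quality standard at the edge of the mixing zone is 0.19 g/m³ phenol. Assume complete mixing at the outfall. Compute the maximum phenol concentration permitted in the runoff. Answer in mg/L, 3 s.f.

29.3 mg/L

20 µg/L = 0.02 mg/L.
Mass balance: 0.19·19.11 = 0.111·Cₑ + 19·0.02.
Cₑ = (3.631 − 0.38) / 0.111 = 29.29 mg/L.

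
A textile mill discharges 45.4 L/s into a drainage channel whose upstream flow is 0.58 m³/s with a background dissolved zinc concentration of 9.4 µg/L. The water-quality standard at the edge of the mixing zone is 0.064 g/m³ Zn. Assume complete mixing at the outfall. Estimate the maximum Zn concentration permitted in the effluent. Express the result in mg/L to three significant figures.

0.762 mg/L

45.4 L/s = 0.0454 m³/s.
9.4 µg/L = 0.0094 mg/L.
Mass balance: 0.064·0.6254 = 0.0454·Cₑ + 0.58·0.0094.
Cₑ = (0.04003 − 0.005452) / 0.0454 = 0.7615 mg/L.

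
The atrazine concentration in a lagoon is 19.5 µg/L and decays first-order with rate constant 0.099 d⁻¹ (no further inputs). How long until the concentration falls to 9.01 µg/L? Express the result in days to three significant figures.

t = ln(C₀/C)/k = ln(19.5/9.01)/0.099 = 0.7721/0.099 = 7.799 d.

7.80 d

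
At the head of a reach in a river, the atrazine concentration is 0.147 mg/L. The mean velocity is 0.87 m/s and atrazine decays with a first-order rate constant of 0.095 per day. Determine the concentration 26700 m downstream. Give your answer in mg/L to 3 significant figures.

Travel time t = 26700 m / 0.87 m/s = 2.67e+04/0.87 = 3.069e+04 s = 0.3552 d.
First-order decay: C = 0.147·exp(−0.095·0.3552) = 0.147·0.9668 = 0.1421 mg/L.

0.142 mg/L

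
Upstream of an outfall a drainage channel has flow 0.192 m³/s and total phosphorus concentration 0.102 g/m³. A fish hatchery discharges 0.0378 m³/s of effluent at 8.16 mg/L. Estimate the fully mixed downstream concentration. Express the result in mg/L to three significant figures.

Flow-weighted mixing gives C = (0.0378·8.16 + 0.192·0.102) / (0.0378 + 0.192) = 0.328/0.2298 = 1.427 mg/L.

1.43 mg/L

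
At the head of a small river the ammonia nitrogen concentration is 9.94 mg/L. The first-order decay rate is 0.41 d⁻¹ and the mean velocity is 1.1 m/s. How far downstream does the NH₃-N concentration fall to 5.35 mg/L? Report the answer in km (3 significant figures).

From C = C₀·e^(−kt), t = ln(C₀/C)/k = ln(9.94/5.35)/0.41 = 0.6195/0.41 = 1.511 d.
Distance = v·t = 1.1 m/s × 1.305e+05 s = 1.436e+05 m = 143.6 km.

144 km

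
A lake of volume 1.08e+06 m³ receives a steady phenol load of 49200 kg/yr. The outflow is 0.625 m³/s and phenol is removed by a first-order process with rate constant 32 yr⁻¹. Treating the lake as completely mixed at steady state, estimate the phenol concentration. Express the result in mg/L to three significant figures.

0.906 mg/L

Outflow Q = 0.625 m³/s × 3.156e+07 s/yr = 1.972e+07 m³/yr.
Steady-state CSTR mass balance: W = Q·C + k·V·C, so C = W/(Q + kV).
Q + kV = 1.972e+07 + 32·1.08e+06 = 5.428e+07 m³/yr.
C = 49200/5.428e+07 = 0.0009064 kg/m³ = 0.9064 mg/L.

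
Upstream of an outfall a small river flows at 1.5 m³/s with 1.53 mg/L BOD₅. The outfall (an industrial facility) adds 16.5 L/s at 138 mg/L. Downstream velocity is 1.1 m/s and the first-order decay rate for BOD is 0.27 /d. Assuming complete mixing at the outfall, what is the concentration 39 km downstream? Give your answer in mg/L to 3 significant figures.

16.5 L/s = 0.0165 m³/s.
After complete mixing, C₀ = (0.0165·138 + 1.5·1.53) / 1.516 = 3.015 mg/L.
Travel time t = 3.9e+04 m / 1.1 m/s = 3.545e+04 s = 0.4104 d.
C = 3.015·exp(−0.27·0.4104) = 3.015·0.8951 = 2.699 mg/L.

2.70 mg/L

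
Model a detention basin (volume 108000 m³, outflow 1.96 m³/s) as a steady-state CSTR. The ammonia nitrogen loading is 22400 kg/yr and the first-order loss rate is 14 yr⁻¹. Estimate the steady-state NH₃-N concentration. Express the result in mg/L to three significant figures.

0.354 mg/L

Outflow Q = 1.96 m³/s × 3.156e+07 s/yr = 6.185e+07 m³/yr.
Steady-state CSTR mass balance: W = Q·C + k·V·C, so C = W/(Q + kV).
Q + kV = 6.185e+07 + 14·108000 = 6.336e+07 m³/yr.
C = 22400/6.336e+07 = 0.0003535 kg/m³ = 0.3535 mg/L.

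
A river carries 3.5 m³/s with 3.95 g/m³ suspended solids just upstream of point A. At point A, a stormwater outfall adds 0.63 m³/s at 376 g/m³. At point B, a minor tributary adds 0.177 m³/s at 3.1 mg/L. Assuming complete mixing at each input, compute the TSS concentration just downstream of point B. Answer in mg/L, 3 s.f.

58.3 mg/L

After input A: C = (3.5·3.95 + 0.63·376) / 4.13 = 60.7 mg/L.
After input B: C = (4.13·60.7 + 0.177·3.1) / 4.307 = 58.34 mg/L.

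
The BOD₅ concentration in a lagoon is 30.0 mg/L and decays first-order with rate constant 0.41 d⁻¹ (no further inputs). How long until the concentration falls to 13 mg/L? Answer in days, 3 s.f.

t = ln(C₀/C)/k = ln(30.0/13)/0.41 = 0.8362/0.41 = 2.04 d.

2.04 d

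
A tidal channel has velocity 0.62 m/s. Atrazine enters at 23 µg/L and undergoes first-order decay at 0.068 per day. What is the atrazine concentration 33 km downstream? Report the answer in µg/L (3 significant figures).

22.1 µg/L

Travel time t = 33 km / 0.62 m/s = 3.3e+04/0.62 = 5.323e+04 s = 0.616 d.
First-order decay: C = 23·exp(−0.068·0.616) = 23·0.959 = 22.06 µg/L.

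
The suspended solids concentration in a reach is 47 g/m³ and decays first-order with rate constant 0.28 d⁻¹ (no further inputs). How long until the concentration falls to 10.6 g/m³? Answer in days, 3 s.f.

5.32 d

t = ln(C₀/C)/k = ln(47/10.6)/0.28 = 1.489/0.28 = 5.319 d.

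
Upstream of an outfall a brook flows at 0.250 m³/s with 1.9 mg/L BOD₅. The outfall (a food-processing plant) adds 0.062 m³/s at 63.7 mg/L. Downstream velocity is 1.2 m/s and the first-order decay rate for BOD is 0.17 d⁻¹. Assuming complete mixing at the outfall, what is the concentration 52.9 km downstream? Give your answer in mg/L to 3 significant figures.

13.0 mg/L

After complete mixing, C₀ = (0.062·63.7 + 0.25·1.9) / 0.312 = 14.18 mg/L.
Travel time t = 5.29e+04 m / 1.2 m/s = 4.408e+04 s = 0.5102 d.
C = 14.18·exp(−0.17·0.5102) = 14.18·0.9169 = 13 mg/L.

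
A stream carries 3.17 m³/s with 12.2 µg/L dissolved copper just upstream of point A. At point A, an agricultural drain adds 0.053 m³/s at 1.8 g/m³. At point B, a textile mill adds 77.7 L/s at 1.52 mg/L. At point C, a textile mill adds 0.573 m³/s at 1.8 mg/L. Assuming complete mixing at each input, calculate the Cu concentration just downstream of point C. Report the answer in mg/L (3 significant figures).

12.2 µg/L = 0.0122 mg/L.
After input A: C = (3.17·0.0122 + 0.053·1.8) / 3.223 = 0.0416 mg/L.
77.7 L/s = 0.0777 m³/s.
After input B: C = (3.223·0.0416 + 0.0777·1.52) / 3.301 = 0.0764 mg/L.
After input C: C = (3.301·0.0764 + 0.573·1.8) / 3.874 = 0.3314 mg/L.

0.331 mg/L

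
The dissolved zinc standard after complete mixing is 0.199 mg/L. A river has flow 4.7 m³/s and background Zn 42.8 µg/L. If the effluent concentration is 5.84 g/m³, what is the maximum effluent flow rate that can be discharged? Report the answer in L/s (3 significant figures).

130 L/s

42.8 µg/L = 0.0428 mg/L.
Mass balance at complete mixing: C_std·(Q_w + Q_r) = Q_w·C_e + Q_r·C_b.
Rearranging, Q_w = Q_r·(C_std − C_b)/(C_e − C_std) = 4.7·(0.199 − 0.0428) / (5.84 − 0.199) = 0.1301 m³/s.
= 130.1 L/s.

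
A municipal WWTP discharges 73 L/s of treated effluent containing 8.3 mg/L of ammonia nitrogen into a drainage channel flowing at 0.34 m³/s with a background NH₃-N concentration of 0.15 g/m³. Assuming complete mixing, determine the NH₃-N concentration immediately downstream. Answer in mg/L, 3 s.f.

1.59 mg/L

73 L/s = 0.073 m³/s.
Conservation of mass across the mixing zone: C = (0.073·8.3 + 0.34·0.15) / (0.073 + 0.34) = 0.6569/0.413 = 1.591 mg/L.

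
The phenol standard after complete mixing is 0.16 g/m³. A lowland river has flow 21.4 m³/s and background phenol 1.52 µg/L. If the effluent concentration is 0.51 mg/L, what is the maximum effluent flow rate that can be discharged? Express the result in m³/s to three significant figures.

9.69 m³/s

1.52 µg/L = 0.00152 mg/L.
Mass balance at complete mixing: C_std·(Q_w + Q_r) = Q_w·C_e + Q_r·C_b.
Rearranging, Q_w = Q_r·(C_std − C_b)/(C_e − C_std) = 21.4·(0.16 − 0.00152) / (0.51 − 0.16) = 9.69 m³/s.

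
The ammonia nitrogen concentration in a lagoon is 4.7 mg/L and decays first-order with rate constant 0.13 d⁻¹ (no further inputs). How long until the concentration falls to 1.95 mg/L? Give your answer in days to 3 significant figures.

6.77 d

t = ln(C₀/C)/k = ln(4.7/1.95)/0.13 = 0.8797/0.13 = 6.767 d.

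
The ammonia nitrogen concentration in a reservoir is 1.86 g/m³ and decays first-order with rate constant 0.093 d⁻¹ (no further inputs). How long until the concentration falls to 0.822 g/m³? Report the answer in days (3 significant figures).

t = ln(C₀/C)/k = ln(1.86/0.822)/0.093 = 0.8166/0.093 = 8.781 d.

8.78 d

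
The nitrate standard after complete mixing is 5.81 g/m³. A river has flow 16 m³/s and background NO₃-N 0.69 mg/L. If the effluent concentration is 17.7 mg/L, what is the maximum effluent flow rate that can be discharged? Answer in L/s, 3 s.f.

6890 L/s

Mass balance at complete mixing: C_std·(Q_w + Q_r) = Q_w·C_e + Q_r·C_b.
Rearranging, Q_w = Q_r·(C_std − C_b)/(C_e − C_std) = 16·(5.81 − 0.69) / (17.7 − 5.81) = 6.89 m³/s.
= 6890 L/s.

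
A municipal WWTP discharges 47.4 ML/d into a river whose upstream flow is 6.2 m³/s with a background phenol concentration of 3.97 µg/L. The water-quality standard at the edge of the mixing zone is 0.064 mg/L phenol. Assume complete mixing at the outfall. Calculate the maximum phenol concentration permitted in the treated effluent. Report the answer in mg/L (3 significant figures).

0.742 mg/L

47.4 ML/d = 0.5486 m³/s.
3.97 µg/L = 0.00397 mg/L.
Mass balance: 0.064·6.749 = 0.5486·Cₑ + 6.2·0.00397.
Cₑ = (0.4319 − 0.02461) / 0.5486 = 0.7424 mg/L.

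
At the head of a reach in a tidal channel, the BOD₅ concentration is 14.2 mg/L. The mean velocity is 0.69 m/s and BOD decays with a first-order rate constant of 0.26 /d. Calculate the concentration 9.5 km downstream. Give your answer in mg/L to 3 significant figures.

13.6 mg/L

Travel time t = 9.5 km / 0.69 m/s = 9500/0.69 = 1.377e+04 s = 0.1594 d.
First-order decay: C = 14.2·exp(−0.26·0.1594) = 14.2·0.9594 = 13.62 mg/L.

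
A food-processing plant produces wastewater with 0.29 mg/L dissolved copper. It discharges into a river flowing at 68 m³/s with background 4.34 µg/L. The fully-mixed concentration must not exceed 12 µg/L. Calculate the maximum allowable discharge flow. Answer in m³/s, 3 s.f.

4.34 µg/L = 0.00434 mg/L.
12 µg/L = 0.012 mg/L.
Mass balance at complete mixing: C_std·(Q_w + Q_r) = Q_w·C_e + Q_r·C_b.
Rearranging, Q_w = Q_r·(C_std − C_b)/(C_e − C_std) = 68·(0.012 − 0.00434) / (0.29 − 0.012) = 1.874 m³/s.

1.87 m³/s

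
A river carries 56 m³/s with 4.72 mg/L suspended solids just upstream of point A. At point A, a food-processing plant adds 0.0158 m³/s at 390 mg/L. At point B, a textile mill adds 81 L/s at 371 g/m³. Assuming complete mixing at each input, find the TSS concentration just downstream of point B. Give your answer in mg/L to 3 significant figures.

5.36 mg/L

After input A: C = (56·4.72 + 0.0158·390) / 56.02 = 4.829 mg/L.
81 L/s = 0.081 m³/s.
After input B: C = (56.02·4.829 + 0.081·371) / 56.1 = 5.357 mg/L.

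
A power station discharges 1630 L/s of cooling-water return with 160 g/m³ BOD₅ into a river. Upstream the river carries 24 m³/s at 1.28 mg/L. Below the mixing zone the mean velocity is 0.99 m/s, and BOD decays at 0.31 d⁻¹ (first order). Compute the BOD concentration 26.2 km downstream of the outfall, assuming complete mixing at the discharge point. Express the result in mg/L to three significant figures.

1630 L/s = 1.63 m³/s.
After complete mixing, C₀ = (1.63·160 + 24·1.28) / 25.63 = 11.37 mg/L.
Travel time t = 2.62e+04 m / 0.99 m/s = 2.646e+04 s = 0.3063 d.
C = 11.37·exp(−0.31·0.3063) = 11.37·0.9094 = 10.34 mg/L.

10.3 mg/L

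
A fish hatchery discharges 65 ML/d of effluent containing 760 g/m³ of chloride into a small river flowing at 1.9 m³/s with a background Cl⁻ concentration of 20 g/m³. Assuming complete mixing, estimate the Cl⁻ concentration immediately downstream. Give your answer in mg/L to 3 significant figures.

230 mg/L

65 ML/d = 0.7523 m³/s.
Conservation of mass across the mixing zone: C = (0.7523·760 + 1.9·20) / (0.7523 + 1.9) = 609.8/2.652 = 229.9 mg/L.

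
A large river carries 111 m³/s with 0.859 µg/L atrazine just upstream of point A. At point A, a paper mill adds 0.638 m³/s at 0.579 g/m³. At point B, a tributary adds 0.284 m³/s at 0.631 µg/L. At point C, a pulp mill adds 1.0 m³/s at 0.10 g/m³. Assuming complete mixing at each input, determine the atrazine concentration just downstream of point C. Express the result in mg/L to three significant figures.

0.00500 mg/L

0.859 µg/L = 0.000859 mg/L.
After input A: C = (111·0.000859 + 0.638·0.579) / 111.6 = 0.004163 mg/L.
0.631 µg/L = 0.000631 mg/L.
After input B: C = (111.6·0.004163 + 0.284·0.000631) / 111.9 = 0.004154 mg/L.
After input C: C = (111.9·0.004154 + 1·0.1) / 112.9 = 0.005003 mg/L.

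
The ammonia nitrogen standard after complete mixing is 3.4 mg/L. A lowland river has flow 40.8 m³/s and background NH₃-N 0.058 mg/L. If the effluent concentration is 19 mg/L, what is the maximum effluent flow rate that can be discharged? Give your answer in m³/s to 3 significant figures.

Mass balance at complete mixing: C_std·(Q_w + Q_r) = Q_w·C_e + Q_r·C_b.
Rearranging, Q_w = Q_r·(C_std − C_b)/(C_e − C_std) = 40.8·(3.4 − 0.058) / (19 − 3.4) = 8.741 m³/s.

8.74 m³/s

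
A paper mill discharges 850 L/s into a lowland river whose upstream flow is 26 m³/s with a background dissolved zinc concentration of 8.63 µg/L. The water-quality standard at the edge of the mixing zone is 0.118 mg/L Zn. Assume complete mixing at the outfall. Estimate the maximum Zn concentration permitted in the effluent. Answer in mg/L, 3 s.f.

850 L/s = 0.85 m³/s.
8.63 µg/L = 0.00863 mg/L.
Mass balance: 0.118·26.85 = 0.85·Cₑ + 26·0.00863.
Cₑ = (3.168 − 0.2244) / 0.85 = 3.463 mg/L.

3.46 mg/L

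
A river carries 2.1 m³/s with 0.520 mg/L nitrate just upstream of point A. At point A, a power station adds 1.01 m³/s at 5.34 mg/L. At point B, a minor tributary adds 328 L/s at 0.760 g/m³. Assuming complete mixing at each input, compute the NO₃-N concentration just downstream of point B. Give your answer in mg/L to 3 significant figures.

After input A: C = (2.1·0.52 + 1.01·5.34) / 3.11 = 2.085 mg/L.
328 L/s = 0.328 m³/s.
After input B: C = (3.11·2.085 + 0.328·0.76) / 3.438 = 1.959 mg/L.

1.96 mg/L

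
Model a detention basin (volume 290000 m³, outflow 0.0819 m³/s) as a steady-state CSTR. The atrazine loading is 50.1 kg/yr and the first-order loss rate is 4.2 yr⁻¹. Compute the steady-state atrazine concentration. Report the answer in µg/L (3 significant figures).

13.2 µg/L

Outflow Q = 0.0819 m³/s × 3.156e+07 s/yr = 2.585e+06 m³/yr.
Steady-state CSTR mass balance: W = Q·C + k·V·C, so C = W/(Q + kV).
Q + kV = 2.585e+06 + 4.2·290000 = 3.803e+06 m³/yr.
C = 50.1/3.803e+06 = 1.318e-05 kg/m³ = 0.01318 mg/L = 13.18 µg/L.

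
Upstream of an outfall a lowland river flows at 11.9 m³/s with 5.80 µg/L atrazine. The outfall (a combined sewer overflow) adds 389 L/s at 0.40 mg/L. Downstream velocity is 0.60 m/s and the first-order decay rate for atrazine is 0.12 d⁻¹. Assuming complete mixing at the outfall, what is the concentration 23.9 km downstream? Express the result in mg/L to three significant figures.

389 L/s = 0.389 m³/s.
5.80 µg/L = 0.0058 mg/L.
After complete mixing, C₀ = (0.389·0.4 + 11.9·0.0058) / 12.29 = 0.01828 mg/L.
Travel time t = 2.39e+04 m / 0.60 m/s = 3.983e+04 s = 0.461 d.
C = 0.01828·exp(−0.12·0.461) = 0.01828·0.9462 = 0.01729 mg/L.

0.0173 mg/L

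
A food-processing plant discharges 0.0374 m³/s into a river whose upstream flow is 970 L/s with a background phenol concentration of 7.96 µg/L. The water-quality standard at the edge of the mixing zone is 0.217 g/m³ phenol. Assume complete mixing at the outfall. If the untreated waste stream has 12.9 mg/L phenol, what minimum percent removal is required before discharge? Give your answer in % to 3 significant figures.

56.3 %

970 L/s = 0.97 m³/s.
7.96 µg/L = 0.00796 mg/L.
Mass balance: 0.217·1.007 = 0.0374·Cₑ + 0.97·0.00796.
Cₑ = (0.2186 − 0.007721) / 0.0374 = 5.639 mg/L.
Required removal = 1 − 5.639/12.9 = 56.29 %.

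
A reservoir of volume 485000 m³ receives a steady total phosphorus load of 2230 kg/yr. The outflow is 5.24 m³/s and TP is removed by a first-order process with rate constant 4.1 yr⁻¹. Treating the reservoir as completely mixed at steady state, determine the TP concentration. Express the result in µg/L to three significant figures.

13.3 µg/L

Outflow Q = 5.24 m³/s × 3.156e+07 s/yr = 1.654e+08 m³/yr.
Steady-state CSTR mass balance: W = Q·C + k·V·C, so C = W/(Q + kV).
Q + kV = 1.654e+08 + 4.1·485000 = 1.674e+08 m³/yr.
C = 2230/1.674e+08 = 1.333e-05 kg/m³ = 0.01333 mg/L = 13.33 µg/L.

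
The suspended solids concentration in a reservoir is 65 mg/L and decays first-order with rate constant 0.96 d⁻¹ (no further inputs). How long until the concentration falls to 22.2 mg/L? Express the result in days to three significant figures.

t = ln(C₀/C)/k = ln(65/22.2)/0.96 = 1.074/0.96 = 1.119 d.

1.12 d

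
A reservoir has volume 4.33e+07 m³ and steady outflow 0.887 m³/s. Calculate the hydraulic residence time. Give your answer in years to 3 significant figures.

Q = 0.887 m³/s × 3.156e+07 s/yr = 2.799e+07 m³/yr.
Hydraulic residence time τ = V/Q = 4.33e+07/2.799e+07 = 1.547 yr.

1.55 yr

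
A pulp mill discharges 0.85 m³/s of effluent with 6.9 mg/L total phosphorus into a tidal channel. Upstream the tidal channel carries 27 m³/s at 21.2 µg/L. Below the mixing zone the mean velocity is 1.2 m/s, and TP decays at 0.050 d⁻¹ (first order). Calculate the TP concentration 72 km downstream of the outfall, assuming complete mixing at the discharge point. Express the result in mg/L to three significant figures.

21.2 µg/L = 0.0212 mg/L.
After complete mixing, C₀ = (0.85·6.9 + 27·0.0212) / 27.85 = 0.2311 mg/L.
Travel time t = 7.2e+04 m / 1.2 m/s = 6e+04 s = 0.6944 d.
C = 0.2311·exp(−0.050·0.6944) = 0.2311·0.9659 = 0.2233 mg/L.

0.223 mg/L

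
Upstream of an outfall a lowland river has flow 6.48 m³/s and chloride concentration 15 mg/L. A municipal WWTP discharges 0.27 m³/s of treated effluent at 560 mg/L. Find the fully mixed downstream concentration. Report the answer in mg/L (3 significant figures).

36.8 mg/L

By mass balance at complete mixing, C = (0.27·560 + 6.48·15) / (0.27 + 6.48) = 248.4/6.75 = 36.8 mg/L.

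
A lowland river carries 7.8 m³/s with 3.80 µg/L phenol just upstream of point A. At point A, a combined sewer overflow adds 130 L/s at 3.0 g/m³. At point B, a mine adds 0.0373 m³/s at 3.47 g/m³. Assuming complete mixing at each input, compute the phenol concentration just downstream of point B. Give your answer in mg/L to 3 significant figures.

0.0689 mg/L

3.80 µg/L = 0.0038 mg/L.
130 L/s = 0.13 m³/s.
After input A: C = (7.8·0.0038 + 0.13·3) / 7.93 = 0.05292 mg/L.
After input B: C = (7.93·0.05292 + 0.0373·3.47) / 7.967 = 0.06892 mg/L.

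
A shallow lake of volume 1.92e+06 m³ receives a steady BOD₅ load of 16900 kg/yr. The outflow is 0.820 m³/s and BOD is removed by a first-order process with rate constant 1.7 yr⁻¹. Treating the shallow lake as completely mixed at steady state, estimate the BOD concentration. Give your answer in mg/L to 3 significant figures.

0.580 mg/L

Outflow Q = 0.820 m³/s × 3.156e+07 s/yr = 2.588e+07 m³/yr.
Steady-state CSTR mass balance: W = Q·C + k·V·C, so C = W/(Q + kV).
Q + kV = 2.588e+07 + 1.7·1.92e+06 = 2.914e+07 m³/yr.
C = 16900/2.914e+07 = 0.0005799 kg/m³ = 0.5799 mg/L.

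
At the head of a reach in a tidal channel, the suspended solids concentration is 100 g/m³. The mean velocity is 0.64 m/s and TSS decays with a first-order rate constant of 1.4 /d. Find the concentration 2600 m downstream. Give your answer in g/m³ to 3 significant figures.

Travel time t = 2600 m / 0.64 m/s = 2600/0.64 = 4062 s = 0.04702 d.
First-order decay: C = 100·exp(−1.4·0.04702) = 100·0.9363 = 93.63 g/m³.

93.6 g/m³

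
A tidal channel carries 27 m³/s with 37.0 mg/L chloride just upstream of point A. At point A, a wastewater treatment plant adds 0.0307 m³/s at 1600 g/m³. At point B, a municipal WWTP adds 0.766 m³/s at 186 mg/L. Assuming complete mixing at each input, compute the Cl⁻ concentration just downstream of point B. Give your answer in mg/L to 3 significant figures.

After input A: C = (27·37 + 0.0307·1600) / 27.03 = 38.78 mg/L.
After input B: C = (27.03·38.78 + 0.766·186) / 27.8 = 42.83 mg/L.

42.8 mg/L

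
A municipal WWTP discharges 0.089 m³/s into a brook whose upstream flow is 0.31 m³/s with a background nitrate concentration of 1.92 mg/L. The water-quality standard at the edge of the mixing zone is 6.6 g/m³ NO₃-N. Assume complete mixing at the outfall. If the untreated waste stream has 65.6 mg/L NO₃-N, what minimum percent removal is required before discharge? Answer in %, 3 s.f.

65.1 %

Mass balance: 6.6·0.399 = 0.089·Cₑ + 0.31·1.92.
Cₑ = (2.633 − 0.5952) / 0.089 = 22.9 mg/L.
Required removal = 1 − 22.9/65.6 = 65.09 %.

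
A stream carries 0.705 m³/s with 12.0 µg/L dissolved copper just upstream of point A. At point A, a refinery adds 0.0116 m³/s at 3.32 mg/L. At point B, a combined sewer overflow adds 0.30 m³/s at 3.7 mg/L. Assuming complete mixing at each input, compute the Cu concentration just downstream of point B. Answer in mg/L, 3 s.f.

1.14 mg/L

12.0 µg/L = 0.012 mg/L.
After input A: C = (0.705·0.012 + 0.0116·3.32) / 0.7166 = 0.06555 mg/L.
After input B: C = (0.7166·0.06555 + 0.3·3.7) / 1.017 = 1.138 mg/L.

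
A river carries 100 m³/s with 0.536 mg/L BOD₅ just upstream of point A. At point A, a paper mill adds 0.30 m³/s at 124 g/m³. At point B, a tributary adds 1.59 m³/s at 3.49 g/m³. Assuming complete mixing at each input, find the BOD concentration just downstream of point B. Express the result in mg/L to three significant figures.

0.946 mg/L

After input A: C = (100·0.536 + 0.3·124) / 100.3 = 0.9053 mg/L.
After input B: C = (100.3·0.9053 + 1.59·3.49) / 101.9 = 0.9456 mg/L.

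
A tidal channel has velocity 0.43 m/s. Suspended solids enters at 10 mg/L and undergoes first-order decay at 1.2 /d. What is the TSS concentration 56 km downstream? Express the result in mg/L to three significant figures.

Travel time t = 56 km / 0.43 m/s = 5.6e+04/0.43 = 1.302e+05 s = 1.507 d.
First-order decay: C = 10·exp(−1.2·1.507) = 10·0.1639 = 1.639 mg/L.

1.64 mg/L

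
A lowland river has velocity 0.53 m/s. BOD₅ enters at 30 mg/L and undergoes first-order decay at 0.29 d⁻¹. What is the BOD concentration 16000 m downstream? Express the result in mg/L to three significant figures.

Travel time t = 16000 m / 0.53 m/s = 1.6e+04/0.53 = 3.019e+04 s = 0.3494 d.
First-order decay: C = 30·exp(−0.29·0.3494) = 30·0.9036 = 27.11 mg/L.

27.1 mg/L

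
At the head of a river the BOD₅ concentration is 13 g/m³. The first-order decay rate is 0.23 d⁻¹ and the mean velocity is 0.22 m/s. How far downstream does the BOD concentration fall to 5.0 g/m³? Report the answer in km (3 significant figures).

From C = C₀·e^(−kt), t = ln(C₀/C)/k = ln(13/5.0)/0.23 = 0.9555/0.23 = 4.154 d.
Distance = v·t = 0.22 m/s × 3.589e+05 s = 7.897e+04 m = 78.97 km.

79.0 km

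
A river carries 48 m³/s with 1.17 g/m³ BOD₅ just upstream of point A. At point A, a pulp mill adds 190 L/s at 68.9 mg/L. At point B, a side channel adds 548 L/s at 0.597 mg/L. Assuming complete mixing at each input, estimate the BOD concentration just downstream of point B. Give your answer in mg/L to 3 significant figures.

190 L/s = 0.19 m³/s.
After input A: C = (48·1.17 + 0.19·68.9) / 48.19 = 1.437 mg/L.
548 L/s = 0.548 m³/s.
After input B: C = (48.19·1.437 + 0.548·0.597) / 48.74 = 1.428 mg/L.

1.43 mg/L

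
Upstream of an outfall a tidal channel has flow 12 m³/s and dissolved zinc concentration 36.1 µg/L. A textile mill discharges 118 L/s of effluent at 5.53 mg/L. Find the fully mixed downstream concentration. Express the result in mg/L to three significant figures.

118 L/s = 0.118 m³/s.
36.1 µg/L = 0.0361 mg/L.
Flow-weighted mixing gives C = (0.118·5.53 + 12·0.0361) / (0.118 + 12) = 1.086/12.12 = 0.0896 mg/L.

0.0896 mg/L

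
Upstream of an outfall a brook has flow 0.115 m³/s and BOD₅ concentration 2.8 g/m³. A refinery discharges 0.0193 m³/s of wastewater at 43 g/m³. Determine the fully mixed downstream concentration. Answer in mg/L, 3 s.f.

8.58 mg/L

Conservation of mass across the mixing zone: C = (0.0193·43 + 0.115·2.8) / (0.0193 + 0.115) = 1.152/0.1343 = 8.577 mg/L.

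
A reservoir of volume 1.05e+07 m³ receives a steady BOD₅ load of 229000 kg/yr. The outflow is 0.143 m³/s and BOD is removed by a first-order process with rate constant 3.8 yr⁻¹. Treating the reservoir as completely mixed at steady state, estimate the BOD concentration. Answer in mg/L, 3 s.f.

5.16 mg/L

Outflow Q = 0.143 m³/s × 3.156e+07 s/yr = 4.513e+06 m³/yr.
Steady-state CSTR mass balance: W = Q·C + k·V·C, so C = W/(Q + kV).
Q + kV = 4.513e+06 + 3.8·1.05e+07 = 4.441e+07 m³/yr.
C = 229000/4.441e+07 = 0.005156 kg/m³ = 5.156 mg/L.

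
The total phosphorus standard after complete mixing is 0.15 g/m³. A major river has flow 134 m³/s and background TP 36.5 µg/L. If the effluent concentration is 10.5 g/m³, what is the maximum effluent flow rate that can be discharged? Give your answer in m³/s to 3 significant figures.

1.47 m³/s

36.5 µg/L = 0.0365 mg/L.
Mass balance at complete mixing: C_std·(Q_w + Q_r) = Q_w·C_e + Q_r·C_b.
Rearranging, Q_w = Q_r·(C_std − C_b)/(C_e − C_std) = 134·(0.15 − 0.0365) / (10.5 − 0.15) = 1.469 m³/s.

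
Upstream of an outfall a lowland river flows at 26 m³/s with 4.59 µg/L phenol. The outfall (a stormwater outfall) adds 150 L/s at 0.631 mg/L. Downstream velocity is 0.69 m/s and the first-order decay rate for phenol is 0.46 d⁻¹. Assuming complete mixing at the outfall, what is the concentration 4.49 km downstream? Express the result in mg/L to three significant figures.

0.00790 mg/L

150 L/s = 0.15 m³/s.
4.59 µg/L = 0.00459 mg/L.
After complete mixing, C₀ = (0.15·0.631 + 26·0.00459) / 26.15 = 0.008183 mg/L.
Travel time t = 4490 m / 0.69 m/s = 6507 s = 0.07532 d.
C = 0.008183·exp(−0.46·0.07532) = 0.008183·0.9659 = 0.007905 mg/L.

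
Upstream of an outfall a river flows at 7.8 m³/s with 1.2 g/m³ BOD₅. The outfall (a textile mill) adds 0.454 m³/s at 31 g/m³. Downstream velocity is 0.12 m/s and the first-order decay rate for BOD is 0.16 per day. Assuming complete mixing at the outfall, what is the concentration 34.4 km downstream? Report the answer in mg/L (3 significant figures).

After complete mixing, C₀ = (0.454·31 + 7.8·1.2) / 8.254 = 2.839 mg/L.
Travel time t = 3.44e+04 m / 0.12 m/s = 2.867e+05 s = 3.318 d.
C = 2.839·exp(−0.16·3.318) = 2.839·0.5881 = 1.67 mg/L.

1.67 mg/L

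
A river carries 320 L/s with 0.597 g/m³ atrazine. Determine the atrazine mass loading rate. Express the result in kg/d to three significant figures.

16.5 kg/d

320 L/s = 0.32 m³/s.
Mass flux = Q·C = 0.32 m³/s × 0.597 g/m³ = 0.191 g/s.
= 0.191 g/s × 86.4 = 16.51 kg/d.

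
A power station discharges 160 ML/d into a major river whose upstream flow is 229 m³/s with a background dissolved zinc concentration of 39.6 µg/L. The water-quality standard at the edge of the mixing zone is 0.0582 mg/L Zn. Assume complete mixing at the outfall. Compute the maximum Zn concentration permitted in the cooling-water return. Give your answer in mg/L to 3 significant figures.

160 ML/d = 1.852 m³/s.
39.6 µg/L = 0.0396 mg/L.
Mass balance: 0.0582·230.9 = 1.852·Cₑ + 229·0.0396.
Cₑ = (13.44 − 9.068) / 1.852 = 2.358 mg/L.

2.36 mg/L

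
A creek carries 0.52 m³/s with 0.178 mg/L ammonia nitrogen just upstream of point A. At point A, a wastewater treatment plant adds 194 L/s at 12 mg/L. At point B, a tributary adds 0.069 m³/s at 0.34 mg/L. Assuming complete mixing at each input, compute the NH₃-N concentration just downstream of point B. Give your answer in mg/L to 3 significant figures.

194 L/s = 0.194 m³/s.
After input A: C = (0.52·0.178 + 0.194·12) / 0.714 = 3.39 mg/L.
After input B: C = (0.714·3.39 + 0.069·0.34) / 0.783 = 3.121 mg/L.

3.12 mg/L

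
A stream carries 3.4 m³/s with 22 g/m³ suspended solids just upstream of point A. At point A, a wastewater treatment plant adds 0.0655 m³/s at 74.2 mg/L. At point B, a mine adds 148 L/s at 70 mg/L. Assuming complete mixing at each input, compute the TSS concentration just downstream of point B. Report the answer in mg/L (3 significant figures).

24.9 mg/L

After input A: C = (3.4·22 + 0.0655·74.2) / 3.466 = 22.99 mg/L.
148 L/s = 0.148 m³/s.
After input B: C = (3.466·22.99 + 0.148·70) / 3.614 = 24.91 mg/L.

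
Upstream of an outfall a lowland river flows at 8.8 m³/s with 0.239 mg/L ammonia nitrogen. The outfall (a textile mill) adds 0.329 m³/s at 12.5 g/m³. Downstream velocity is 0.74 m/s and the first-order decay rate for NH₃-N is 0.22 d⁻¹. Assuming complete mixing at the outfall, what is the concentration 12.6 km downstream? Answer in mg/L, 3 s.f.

0.652 mg/L

After complete mixing, C₀ = (0.329·12.5 + 8.8·0.239) / 9.129 = 0.6809 mg/L.
Travel time t = 1.26e+04 m / 0.74 m/s = 1.703e+04 s = 0.1971 d.
C = 0.6809·exp(−0.22·0.1971) = 0.6809·0.9576 = 0.652 mg/L.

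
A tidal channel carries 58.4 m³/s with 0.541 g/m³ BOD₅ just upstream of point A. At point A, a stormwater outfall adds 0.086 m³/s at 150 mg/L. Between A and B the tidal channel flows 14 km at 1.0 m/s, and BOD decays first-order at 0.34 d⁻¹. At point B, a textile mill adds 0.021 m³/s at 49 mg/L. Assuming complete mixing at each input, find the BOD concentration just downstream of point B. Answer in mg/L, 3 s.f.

After input A: C = (58.4·0.541 + 0.086·150) / 58.49 = 0.7608 mg/L.
Over the 14 km reach to input B (t = 1.4e+04 s = 0.162 d), decay gives C = 0.7608·exp(−0.34·0.162) = 0.72 mg/L.
After input B: C = (58.49·0.72 + 0.021·49) / 58.51 = 0.7373 mg/L.

0.737 mg/L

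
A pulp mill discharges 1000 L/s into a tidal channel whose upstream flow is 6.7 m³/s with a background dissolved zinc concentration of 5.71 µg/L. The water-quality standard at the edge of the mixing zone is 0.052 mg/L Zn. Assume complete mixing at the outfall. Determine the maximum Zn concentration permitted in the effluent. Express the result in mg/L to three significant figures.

1000 L/s = 1 m³/s.
5.71 µg/L = 0.00571 mg/L.
Mass balance: 0.052·7.7 = 1·Cₑ + 6.7·0.00571.
Cₑ = (0.4004 − 0.03826) / 1 = 0.3621 mg/L.

0.362 mg/L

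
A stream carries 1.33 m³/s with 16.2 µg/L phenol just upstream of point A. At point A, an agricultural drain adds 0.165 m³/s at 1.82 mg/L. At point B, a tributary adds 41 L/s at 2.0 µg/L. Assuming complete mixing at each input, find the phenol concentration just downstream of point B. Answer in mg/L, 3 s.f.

16.2 µg/L = 0.0162 mg/L.
After input A: C = (1.33·0.0162 + 0.165·1.82) / 1.495 = 0.2153 mg/L.
41 L/s = 0.041 m³/s.
2.0 µg/L = 0.002 mg/L.
After input B: C = (1.495·0.2153 + 0.041·0.002) / 1.536 = 0.2096 mg/L.

0.210 mg/L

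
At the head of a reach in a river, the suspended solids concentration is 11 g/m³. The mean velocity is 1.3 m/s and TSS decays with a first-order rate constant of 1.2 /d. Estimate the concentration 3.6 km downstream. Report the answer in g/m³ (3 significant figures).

10.6 g/m³

Travel time t = 3.6 km / 1.3 m/s = 3600/1.3 = 2769 s = 0.03205 d.
First-order decay: C = 11·exp(−1.2·0.03205) = 11·0.9623 = 10.58 g/m³.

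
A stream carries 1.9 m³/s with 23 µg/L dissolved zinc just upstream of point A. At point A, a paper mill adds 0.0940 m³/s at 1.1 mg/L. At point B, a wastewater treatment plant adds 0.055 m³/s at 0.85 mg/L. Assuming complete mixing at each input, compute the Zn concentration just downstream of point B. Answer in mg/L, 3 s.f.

23 µg/L = 0.023 mg/L.
After input A: C = (1.9·0.023 + 0.094·1.1) / 1.994 = 0.07377 mg/L.
After input B: C = (1.994·0.07377 + 0.055·0.85) / 2.049 = 0.09461 mg/L.

0.0946 mg/L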